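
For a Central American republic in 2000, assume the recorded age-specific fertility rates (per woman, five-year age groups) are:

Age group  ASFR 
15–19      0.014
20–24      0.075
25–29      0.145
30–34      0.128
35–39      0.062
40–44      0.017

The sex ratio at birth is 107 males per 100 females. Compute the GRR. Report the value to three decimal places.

Proportion female at birth = 100 / (100 + 107) = 0.48309.
Sum of ASFRs = 0.014 + 0.075 + 0.145 + 0.128 + 0.062 + 0.017 = 0.441
TFR = 5 × 0.441 = 2.205
GRR = 0.48309 × 2.205 = 1.06521

1.065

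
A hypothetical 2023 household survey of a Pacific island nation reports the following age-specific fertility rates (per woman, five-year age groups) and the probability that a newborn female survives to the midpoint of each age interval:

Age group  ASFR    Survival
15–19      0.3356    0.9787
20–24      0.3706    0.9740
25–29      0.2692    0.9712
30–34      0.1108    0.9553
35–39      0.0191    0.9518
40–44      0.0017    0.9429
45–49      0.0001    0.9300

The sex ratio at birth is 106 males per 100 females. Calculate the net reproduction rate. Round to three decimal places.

Proportion female at birth = 100 / (100 + 106) = 0.48544.
Each age group contributes 5 × ASFR × survival:
  15–19: 5 × 0.3356 × 0.9787 = 1.64226
  20–24: 5 × 0.3706 × 0.9740 = 1.80482
  25–29: 5 × 0.2692 × 0.9712 = 1.30724
  30–34: 5 × 0.1108 × 0.9553 = 0.52924
  35–39: 5 × 0.0191 × 0.9518 = 0.09090
  40–44: 5 × 0.0017 × 0.9429 = 0.00801
  45–49: 5 × 0.0001 × 0.9300 = 0.00047
Sum = 5.38294
NRR = 0.48544 × 5.38294 = 2.61309
With NRR above 1 the population is above replacement fertility.

2.613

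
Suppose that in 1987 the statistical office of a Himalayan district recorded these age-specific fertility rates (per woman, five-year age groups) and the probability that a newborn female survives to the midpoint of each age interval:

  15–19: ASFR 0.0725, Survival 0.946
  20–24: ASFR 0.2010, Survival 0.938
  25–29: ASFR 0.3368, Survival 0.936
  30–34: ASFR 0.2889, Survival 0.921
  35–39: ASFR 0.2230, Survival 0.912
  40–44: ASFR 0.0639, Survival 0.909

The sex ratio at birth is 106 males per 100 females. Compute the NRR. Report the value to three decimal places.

Proportion female at birth = 100 / (100 + 106) = 0.48544.
Survival-weighted fertility by age (5·fₓ·Sₓ):
  15–19: 5 × 0.0725 × 0.946 = 0.34293
  20–24: 5 × 0.2010 × 0.938 = 0.94269
  25–29: 5 × 0.3368 × 0.936 = 1.57622
  30–34: 5 × 0.2889 × 0.921 = 1.33038
  35–39: 5 × 0.2230 × 0.912 = 1.01688
  40–44: 5 × 0.0639 × 0.909 = 0.29043
Sum = 5.49953
NRR = 0.48544 × 5.49953 = 2.66969
NRR > 1, so each generation more than replaces itself.

2.670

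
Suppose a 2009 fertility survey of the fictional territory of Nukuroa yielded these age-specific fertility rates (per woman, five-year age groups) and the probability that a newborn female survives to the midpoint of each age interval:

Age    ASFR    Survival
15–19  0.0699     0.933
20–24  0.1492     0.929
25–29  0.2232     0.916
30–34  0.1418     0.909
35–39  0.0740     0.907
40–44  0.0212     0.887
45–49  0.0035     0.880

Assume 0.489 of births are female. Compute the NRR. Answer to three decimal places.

1.531

Proportion female at birth = 0.489.
Weighting each age-specific rate by interval width and survival:
  15–19: 5 × 0.0699 × 0.933 = 0.32608
  20–24: 5 × 0.1492 × 0.929 = 0.69303
  25–29: 5 × 0.2232 × 0.916 = 1.02226
  30–34: 5 × 0.1418 × 0.909 = 0.64448
  35–39: 5 × 0.0740 × 0.907 = 0.33559
  40–44: 5 × 0.0212 × 0.887 = 0.09402
  45–49: 5 × 0.0035 × 0.880 = 0.01540
Sum = 3.13086
NRR = 0.489 × 3.13086 = 1.53099
With NRR above 1 the population is above replacement fertility.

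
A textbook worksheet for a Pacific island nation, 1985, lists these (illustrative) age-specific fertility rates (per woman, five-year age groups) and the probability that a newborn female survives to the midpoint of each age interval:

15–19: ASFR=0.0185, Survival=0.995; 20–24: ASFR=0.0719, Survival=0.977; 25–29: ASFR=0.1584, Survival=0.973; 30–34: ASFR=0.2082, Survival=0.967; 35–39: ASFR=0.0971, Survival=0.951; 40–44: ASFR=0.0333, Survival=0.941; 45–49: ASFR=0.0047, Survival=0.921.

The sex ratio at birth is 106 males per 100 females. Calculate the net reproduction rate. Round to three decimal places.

Proportion female at birth = 100 / (100 + 106) = 0.48544.
Weighting each age-specific rate by interval width and survival:
  15–19: 5 × 0.0185 × 0.995 = 0.09204
  20–24: 5 × 0.0719 × 0.977 = 0.35123
  25–29: 5 × 0.1584 × 0.973 = 0.77062
  30–34: 5 × 0.2082 × 0.967 = 1.00665
  35–39: 5 × 0.0971 × 0.951 = 0.46171
  40–44: 5 × 0.0333 × 0.941 = 0.15668
  45–49: 5 × 0.0047 × 0.921 = 0.02164
Sum = 2.86057
NRR = 0.48544 × 2.86057 = 1.38864

1.389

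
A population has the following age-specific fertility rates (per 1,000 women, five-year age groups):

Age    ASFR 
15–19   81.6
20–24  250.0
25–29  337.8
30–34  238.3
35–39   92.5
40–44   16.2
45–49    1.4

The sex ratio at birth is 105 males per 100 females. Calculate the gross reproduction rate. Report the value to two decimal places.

2.48

Proportion female at birth = 100 / (100 + 105) = 0.48780.
Sum of ASFRs = 81.6 + 250.0 + 337.8 + 238.3 + 92.5 + 16.2 + 1.4 = 1017.8
TFR = 5 × 1017.8 / 1000 = 5.089
GRR = 0.48780 × 5.089 = 2.48241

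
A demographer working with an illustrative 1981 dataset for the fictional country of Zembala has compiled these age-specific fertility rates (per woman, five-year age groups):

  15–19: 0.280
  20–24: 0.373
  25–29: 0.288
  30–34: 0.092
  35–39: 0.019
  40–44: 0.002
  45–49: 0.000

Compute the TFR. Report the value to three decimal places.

Sum of ASFRs = 0.280 + 0.373 + 0.288 + 0.092 + 0.019 + 0.002 + 0.000 = 1.054
TFR = 5 × 1.054 = 5.27

5.270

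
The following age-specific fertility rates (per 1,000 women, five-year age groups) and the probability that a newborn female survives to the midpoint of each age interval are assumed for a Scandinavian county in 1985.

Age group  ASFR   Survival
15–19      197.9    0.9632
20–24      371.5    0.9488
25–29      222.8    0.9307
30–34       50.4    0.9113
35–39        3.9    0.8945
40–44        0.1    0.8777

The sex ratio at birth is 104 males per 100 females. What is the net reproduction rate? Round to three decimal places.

1.961

Proportion female at birth = 100 / (100 + 104) = 0.49020.
Survival-weighted fertility by age (5·fₓ·Sₓ):
  15–19: 5 × 197.9/1000 × 0.9632 = 0.95309
  20–24: 5 × 371.5/1000 × 0.9488 = 1.76240
  25–29: 5 × 222.8/1000 × 0.9307 = 1.03680
  30–34: 5 × 50.4/1000 × 0.9113 = 0.22965
  35–39: 5 × 3.9/1000 × 0.8945 = 0.01744
  40–44: 5 × 0.1/1000 × 0.8777 = 0.00044
Sum = 3.99982
NRR = 0.49020 × 3.99982 = 1.96071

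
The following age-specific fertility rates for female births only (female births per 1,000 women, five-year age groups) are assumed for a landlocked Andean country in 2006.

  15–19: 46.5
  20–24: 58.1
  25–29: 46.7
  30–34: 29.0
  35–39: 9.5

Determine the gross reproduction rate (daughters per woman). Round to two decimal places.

0.95

Sum of female ASFRs = 46.5 + 58.1 + 46.7 + 29.0 + 9.5 = 189.8
GRR = 5 × 189.8 / 1000 = 0.949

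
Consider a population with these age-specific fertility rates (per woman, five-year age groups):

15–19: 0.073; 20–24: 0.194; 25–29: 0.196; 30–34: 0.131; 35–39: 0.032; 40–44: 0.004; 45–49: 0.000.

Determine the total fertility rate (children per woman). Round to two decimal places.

Sum of ASFRs = 0.073 + 0.194 + 0.196 + 0.131 + 0.032 + 0.004 + 0.000 = 0.630
TFR = 5 × 0.630 = 3.15

3.15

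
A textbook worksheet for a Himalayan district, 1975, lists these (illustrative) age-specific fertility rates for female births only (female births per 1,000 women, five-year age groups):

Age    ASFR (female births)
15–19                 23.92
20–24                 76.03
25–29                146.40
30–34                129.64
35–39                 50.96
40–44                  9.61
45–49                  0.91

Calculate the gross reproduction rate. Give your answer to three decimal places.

Sum of female ASFRs = 23.92 + 76.03 + 146.40 + 129.64 + 50.96 + 9.61 + 0.91 = 437.47
GRR = 5 × 437.47 / 1000 = 2.18735

2.187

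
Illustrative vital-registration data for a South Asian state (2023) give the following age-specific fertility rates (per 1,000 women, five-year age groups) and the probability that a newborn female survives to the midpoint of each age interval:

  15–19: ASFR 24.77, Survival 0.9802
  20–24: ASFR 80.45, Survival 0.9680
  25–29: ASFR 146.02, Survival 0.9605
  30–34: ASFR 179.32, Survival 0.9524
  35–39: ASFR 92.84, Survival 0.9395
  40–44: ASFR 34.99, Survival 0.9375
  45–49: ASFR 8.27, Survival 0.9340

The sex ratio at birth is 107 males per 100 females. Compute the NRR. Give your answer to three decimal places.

Proportion female at birth = 100 / (100 + 107) = 0.48309.
Each age group contributes 5 × ASFR × survival:
  15–19: 5 × 24.77/1000 × 0.9802 = 0.12140
  20–24: 5 × 80.45/1000 × 0.9680 = 0.38938
  25–29: 5 × 146.02/1000 × 0.9605 = 0.70126
  30–34: 5 × 179.32/1000 × 0.9524 = 0.85392
  35–39: 5 × 92.84/1000 × 0.9395 = 0.43612
  40–44: 5 × 34.99/1000 × 0.9375 = 0.16402
  45–49: 5 × 8.27/1000 × 0.9340 = 0.03862
Sum = 2.70472
NRR = 0.48309 × 2.70472 = 1.30662

1.307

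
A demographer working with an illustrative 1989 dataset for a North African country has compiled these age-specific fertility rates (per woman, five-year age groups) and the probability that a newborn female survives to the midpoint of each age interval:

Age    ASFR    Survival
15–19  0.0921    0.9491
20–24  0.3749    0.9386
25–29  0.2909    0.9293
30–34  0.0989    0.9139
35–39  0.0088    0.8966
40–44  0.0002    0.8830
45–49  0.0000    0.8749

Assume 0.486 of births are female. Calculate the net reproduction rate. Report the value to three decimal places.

Proportion female at birth = 0.486.
Weighting each age-specific rate by interval width and survival:
  15–19: 5 × 0.0921 × 0.9491 = 0.43706
  20–24: 5 × 0.3749 × 0.9386 = 1.75941
  25–29: 5 × 0.2909 × 0.9293 = 1.35167
  30–34: 5 × 0.0989 × 0.9139 = 0.45192
  35–39: 5 × 0.0088 × 0.8966 = 0.03945
  40–44: 5 × 0.0002 × 0.8830 = 0.00088
  45–49: 5 × 0.0000 × 0.8749 = 0.00000
Sum = 4.04039
NRR = 0.486 × 4.04039 = 1.96363

1.964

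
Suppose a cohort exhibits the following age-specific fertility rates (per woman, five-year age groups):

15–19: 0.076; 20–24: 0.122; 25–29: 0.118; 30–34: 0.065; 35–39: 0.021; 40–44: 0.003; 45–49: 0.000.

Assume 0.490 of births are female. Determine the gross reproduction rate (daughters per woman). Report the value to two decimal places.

Proportion female at birth = 0.490.
Sum of ASFRs = 0.076 + 0.122 + 0.118 + 0.065 + 0.021 + 0.003 + 0.000 = 0.405
TFR = 5 × 0.405 = 2.025
GRR = 0.490 × 2.025 = 0.99225

0.99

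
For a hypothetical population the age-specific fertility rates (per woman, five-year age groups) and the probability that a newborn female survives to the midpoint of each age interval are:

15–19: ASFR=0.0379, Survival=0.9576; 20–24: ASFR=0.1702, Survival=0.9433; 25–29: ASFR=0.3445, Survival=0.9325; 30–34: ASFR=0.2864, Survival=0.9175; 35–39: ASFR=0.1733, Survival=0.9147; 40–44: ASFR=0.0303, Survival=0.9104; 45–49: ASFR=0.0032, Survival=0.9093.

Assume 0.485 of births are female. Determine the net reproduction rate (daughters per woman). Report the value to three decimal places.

Proportion female at birth = 0.485.
Survival-weighted fertility by age (5·fₓ·Sₓ):
  15–19: 5 × 0.0379 × 0.9576 = 0.18147
  20–24: 5 × 0.1702 × 0.9433 = 0.80275
  25–29: 5 × 0.3445 × 0.9325 = 1.60623
  30–34: 5 × 0.2864 × 0.9175 = 1.31386
  35–39: 5 × 0.1733 × 0.9147 = 0.79259
  40–44: 5 × 0.0303 × 0.9104 = 0.13793
  45–49: 5 × 0.0032 × 0.9093 = 0.01455
Sum = 4.84938
NRR = 0.485 × 4.84938 = 2.35195

2.352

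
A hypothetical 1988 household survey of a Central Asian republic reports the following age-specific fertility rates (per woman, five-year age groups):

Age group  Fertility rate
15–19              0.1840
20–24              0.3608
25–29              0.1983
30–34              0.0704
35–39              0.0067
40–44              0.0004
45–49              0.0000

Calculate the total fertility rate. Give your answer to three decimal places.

Sum of ASFRs = 0.1840 + 0.3608 + 0.1983 + 0.0704 + 0.0067 + 0.0004 + 0.0000 = 0.8206
TFR = 5 × 0.8206 = 4.103

4.103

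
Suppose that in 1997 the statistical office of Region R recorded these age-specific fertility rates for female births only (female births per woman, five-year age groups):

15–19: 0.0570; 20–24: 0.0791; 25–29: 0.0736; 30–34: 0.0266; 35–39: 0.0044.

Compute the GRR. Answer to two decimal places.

Sum of female ASFRs = 0.0570 + 0.0791 + 0.0736 + 0.0266 + 0.0044 = 0.2407
GRR = 5 × 0.2407 = 1.2035

1.20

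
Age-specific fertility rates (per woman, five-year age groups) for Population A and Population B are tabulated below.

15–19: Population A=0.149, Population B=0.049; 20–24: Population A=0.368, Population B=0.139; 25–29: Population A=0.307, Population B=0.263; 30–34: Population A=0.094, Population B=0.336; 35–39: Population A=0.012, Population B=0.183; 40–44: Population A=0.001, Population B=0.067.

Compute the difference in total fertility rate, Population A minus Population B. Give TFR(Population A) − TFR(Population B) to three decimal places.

Population A:
  Sum of ASFRs = 0.149 + 0.368 + 0.307 + 0.094 + 0.012 + 0.001 = 0.931
  TFR = 5 × 0.931 = 4.655
Population B:
  Sum of ASFRs = 0.049 + 0.139 + 0.263 + 0.336 + 0.183 + 0.067 = 1.037
  TFR = 5 × 1.037 = 5.185
Difference = 4.655 − 5.185 = -0.53

-0.530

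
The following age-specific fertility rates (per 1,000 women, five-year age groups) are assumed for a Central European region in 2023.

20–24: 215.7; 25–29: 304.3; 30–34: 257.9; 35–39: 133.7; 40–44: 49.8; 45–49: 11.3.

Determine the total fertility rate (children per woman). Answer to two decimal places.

4.86

Sum of ASFRs = 215.7 + 304.3 + 257.9 + 133.7 + 49.8 + 11.3 = 972.7
TFR = 5 × 972.7 / 1000 = 4.8635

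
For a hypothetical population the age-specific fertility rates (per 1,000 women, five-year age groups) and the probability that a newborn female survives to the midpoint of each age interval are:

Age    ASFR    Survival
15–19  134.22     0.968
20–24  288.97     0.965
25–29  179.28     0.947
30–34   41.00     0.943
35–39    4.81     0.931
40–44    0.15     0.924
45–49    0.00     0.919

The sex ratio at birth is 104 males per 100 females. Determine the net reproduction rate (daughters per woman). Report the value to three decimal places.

1.524

Proportion female at birth = 100 / (100 + 104) = 0.49020.
Each age group contributes 5 × ASFR × survival:
  15–19: 5 × 134.22/1000 × 0.968 = 0.64962
  20–24: 5 × 288.97/1000 × 0.965 = 1.39428
  25–29: 5 × 179.28/1000 × 0.947 = 0.84889
  30–34: 5 × 41.00/1000 × 0.943 = 0.19332
  35–39: 5 × 4.81/1000 × 0.931 = 0.02239
  40–44: 5 × 0.15/1000 × 0.924 = 0.00069
  45–49: 5 × 0.00/1000 × 0.919 = 0.00000
Sum = 3.10919
NRR = 0.49020 × 3.10919 = 1.52412
An NRR exceeding 1 indicates intrinsic growth under these rates.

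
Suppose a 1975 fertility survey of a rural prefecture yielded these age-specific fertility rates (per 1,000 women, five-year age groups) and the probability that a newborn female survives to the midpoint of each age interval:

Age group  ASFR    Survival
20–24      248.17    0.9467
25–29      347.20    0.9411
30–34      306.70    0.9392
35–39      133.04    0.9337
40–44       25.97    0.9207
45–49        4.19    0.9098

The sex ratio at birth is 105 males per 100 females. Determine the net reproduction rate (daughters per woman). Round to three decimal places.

2.443

Proportion female at birth = 100 / (100 + 105) = 0.48780.
Per-age-group product (5 × ASFR × survival probability):
  20–24: 5 × 248.17/1000 × 0.9467 = 1.17471
  25–29: 5 × 347.20/1000 × 0.9411 = 1.63375
  30–34: 5 × 306.70/1000 × 0.9392 = 1.44026
  35–39: 5 × 133.04/1000 × 0.9337 = 0.62110
  40–44: 5 × 25.97/1000 × 0.9207 = 0.11955
  45–49: 5 × 4.19/1000 × 0.9098 = 0.01906
Sum = 5.00843
NRR = 0.48780 × 5.00843 = 2.44311
NRR > 1, so each generation more than replaces itself.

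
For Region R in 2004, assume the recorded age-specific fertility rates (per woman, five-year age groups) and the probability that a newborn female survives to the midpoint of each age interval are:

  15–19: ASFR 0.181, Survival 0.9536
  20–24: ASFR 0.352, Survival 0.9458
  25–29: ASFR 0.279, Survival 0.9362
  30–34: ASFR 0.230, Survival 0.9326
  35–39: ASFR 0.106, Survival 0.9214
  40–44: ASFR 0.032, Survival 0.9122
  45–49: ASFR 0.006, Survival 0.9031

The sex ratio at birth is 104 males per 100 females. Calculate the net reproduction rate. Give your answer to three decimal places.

2.729

Proportion female at birth = 100 / (100 + 104) = 0.49020.
Weighting each age-specific rate by interval width and survival:
  15–19: 5 × 0.181 × 0.9536 = 0.86301
  20–24: 5 × 0.352 × 0.9458 = 1.66461
  25–29: 5 × 0.279 × 0.9362 = 1.30600
  30–34: 5 × 0.230 × 0.9326 = 1.07249
  35–39: 5 × 0.106 × 0.9214 = 0.48834
  40–44: 5 × 0.032 × 0.9122 = 0.14595
  45–49: 5 × 0.006 × 0.9031 = 0.02709
Sum = 5.56749
NRR = 0.49020 × 5.56749 = 2.72918
NRR > 1, so each generation more than replaces itself.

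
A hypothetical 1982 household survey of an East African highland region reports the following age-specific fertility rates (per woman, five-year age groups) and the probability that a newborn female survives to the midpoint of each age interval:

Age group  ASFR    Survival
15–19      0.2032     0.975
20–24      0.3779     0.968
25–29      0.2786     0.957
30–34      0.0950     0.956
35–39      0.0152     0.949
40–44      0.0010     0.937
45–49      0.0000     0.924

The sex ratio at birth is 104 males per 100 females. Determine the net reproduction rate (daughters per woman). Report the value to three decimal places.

Proportion female at birth = 100 / (100 + 104) = 0.49020.
Per-age-group product (5 × ASFR × survival probability):
  15–19: 5 × 0.2032 × 0.975 = 0.99060
  20–24: 5 × 0.3779 × 0.968 = 1.82904
  25–29: 5 × 0.2786 × 0.957 = 1.33310
  30–34: 5 × 0.0950 × 0.956 = 0.45410
  35–39: 5 × 0.0152 × 0.949 = 0.07212
  40–44: 5 × 0.0010 × 0.937 = 0.00469
  45–49: 5 × 0.0000 × 0.924 = 0.00000
Sum = 4.68365
NRR = 0.49020 × 4.68365 = 2.29593

2.296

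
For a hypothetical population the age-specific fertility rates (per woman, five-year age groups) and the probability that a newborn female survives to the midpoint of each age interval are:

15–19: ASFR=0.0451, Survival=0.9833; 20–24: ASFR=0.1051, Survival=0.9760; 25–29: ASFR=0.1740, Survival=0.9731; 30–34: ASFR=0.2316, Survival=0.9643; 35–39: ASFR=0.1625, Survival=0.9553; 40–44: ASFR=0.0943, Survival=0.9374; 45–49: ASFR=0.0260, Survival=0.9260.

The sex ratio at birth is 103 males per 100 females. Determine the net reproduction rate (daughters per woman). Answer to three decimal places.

1.988

Proportion female at birth = 100 / (100 + 103) = 0.49261.
Per-age-group product (5 × ASFR × survival probability):
  15–19: 5 × 0.0451 × 0.9833 = 0.22173
  20–24: 5 × 0.1051 × 0.9760 = 0.51289
  25–29: 5 × 0.1740 × 0.9731 = 0.84660
  30–34: 5 × 0.2316 × 0.9643 = 1.11666
  35–39: 5 × 0.1625 × 0.9553 = 0.77618
  40–44: 5 × 0.0943 × 0.9374 = 0.44198
  45–49: 5 × 0.0260 × 0.9260 = 0.12038
Sum = 4.03642
NRR = 0.49261 × 4.03642 = 1.98838
An NRR exceeding 1 indicates intrinsic growth under these rates.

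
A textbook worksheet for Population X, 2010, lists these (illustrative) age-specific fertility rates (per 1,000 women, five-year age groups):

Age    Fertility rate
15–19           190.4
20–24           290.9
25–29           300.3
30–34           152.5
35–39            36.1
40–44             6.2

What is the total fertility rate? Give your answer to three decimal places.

4.882

Sum of ASFRs = 190.4 + 290.9 + 300.3 + 152.5 + 36.1 + 6.2 = 976.4
TFR = 5 × 976.4 / 1000 = 4.882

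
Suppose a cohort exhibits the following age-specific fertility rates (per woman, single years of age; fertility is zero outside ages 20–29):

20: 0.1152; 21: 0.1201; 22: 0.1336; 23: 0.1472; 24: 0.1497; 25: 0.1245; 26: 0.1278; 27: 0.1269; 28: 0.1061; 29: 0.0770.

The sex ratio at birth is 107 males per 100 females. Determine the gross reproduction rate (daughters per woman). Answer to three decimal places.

Proportion female at birth = 100 / (100 + 107) = 0.48309.
Sum of ASFRs = 0.1152 + 0.1201 + 0.1336 + 0.1472 + 0.1497 + 0.1245 + 0.1278 + 0.1269 + 0.1061 + 0.0770 = 1.2281
TFR = 1.2281
GRR = 0.48309 × 1.2281 = 0.59328

0.593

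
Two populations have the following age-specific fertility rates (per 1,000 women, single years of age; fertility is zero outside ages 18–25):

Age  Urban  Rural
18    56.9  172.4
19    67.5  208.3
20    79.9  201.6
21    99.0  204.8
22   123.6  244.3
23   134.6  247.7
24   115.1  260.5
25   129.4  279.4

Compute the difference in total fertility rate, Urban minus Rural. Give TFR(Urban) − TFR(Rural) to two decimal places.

-1.01

Urban:
  Sum of ASFRs = 56.9 + 67.5 + 79.9 + 99.0 + 123.6 + 134.6 + 115.1 + 129.4 = 806.0
  TFR = 806.0 / 1000 = 0.806
Rural:
  Sum of ASFRs = 172.4 + 208.3 + 201.6 + 204.8 + 244.3 + 247.7 + 260.5 + 279.4 = 1819.0
  TFR = 1819.0 / 1000 = 1.819
Difference = 0.806 − 1.819 = -1.013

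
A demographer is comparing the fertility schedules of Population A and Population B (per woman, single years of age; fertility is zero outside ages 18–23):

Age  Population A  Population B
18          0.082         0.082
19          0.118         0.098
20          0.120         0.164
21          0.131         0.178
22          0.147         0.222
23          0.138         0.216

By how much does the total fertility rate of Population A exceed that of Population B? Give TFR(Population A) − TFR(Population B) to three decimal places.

Population A:
  Sum of ASFRs = 0.082 + 0.118 + 0.120 + 0.131 + 0.147 + 0.138 = 0.736
  TFR = 0.736
Population B:
  Sum of ASFRs = 0.082 + 0.098 + 0.164 + 0.178 + 0.222 + 0.216 = 0.960
  TFR = 0.96
Difference = 0.736 − 0.96 = -0.224

-0.224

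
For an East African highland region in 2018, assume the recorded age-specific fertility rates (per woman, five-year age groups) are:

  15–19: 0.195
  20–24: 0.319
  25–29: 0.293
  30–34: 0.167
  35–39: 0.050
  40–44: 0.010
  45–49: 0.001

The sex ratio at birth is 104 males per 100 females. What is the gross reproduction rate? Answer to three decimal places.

Proportion female at birth = 100 / (100 + 104) = 0.49020.
Sum of ASFRs = 0.195 + 0.319 + 0.293 + 0.167 + 0.050 + 0.010 + 0.001 = 1.035
TFR = 5 × 1.035 = 5.175
GRR = 0.49020 × 5.175 = 2.53679

2.537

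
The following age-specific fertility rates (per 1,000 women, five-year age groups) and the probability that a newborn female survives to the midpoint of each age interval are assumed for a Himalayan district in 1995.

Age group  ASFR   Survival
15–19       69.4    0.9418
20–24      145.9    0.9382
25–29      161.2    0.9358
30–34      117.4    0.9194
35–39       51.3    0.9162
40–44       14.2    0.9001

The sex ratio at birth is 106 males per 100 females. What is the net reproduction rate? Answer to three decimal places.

1.264

Proportion female at birth = 100 / (100 + 106) = 0.48544.
Per-age-group product (5 × ASFR × survival probability):
  15–19: 5 × 69.4/1000 × 0.9418 = 0.32680
  20–24: 5 × 145.9/1000 × 0.9382 = 0.68442
  25–29: 5 × 161.2/1000 × 0.9358 = 0.75425
  30–34: 5 × 117.4/1000 × 0.9194 = 0.53969
  35–39: 5 × 51.3/1000 × 0.9162 = 0.23501
  40–44: 5 × 14.2/1000 × 0.9001 = 0.06391
Sum = 2.60408
NRR = 0.48544 × 2.60408 = 1.26412
With NRR above 1 the population is above replacement fertility.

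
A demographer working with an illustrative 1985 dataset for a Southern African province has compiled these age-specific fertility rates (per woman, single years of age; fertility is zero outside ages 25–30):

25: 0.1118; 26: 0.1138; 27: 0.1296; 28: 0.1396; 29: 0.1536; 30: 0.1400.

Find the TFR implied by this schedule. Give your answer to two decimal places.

Sum of ASFRs = 0.1118 + 0.1138 + 0.1296 + 0.1396 + 0.1536 + 0.1400 = 0.7884
TFR = 0.7884

0.79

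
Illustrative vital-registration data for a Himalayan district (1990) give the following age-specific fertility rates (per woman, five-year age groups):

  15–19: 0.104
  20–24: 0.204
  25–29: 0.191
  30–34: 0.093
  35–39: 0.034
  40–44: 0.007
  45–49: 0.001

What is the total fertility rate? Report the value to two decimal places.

Sum of ASFRs = 0.104 + 0.204 + 0.191 + 0.093 + 0.034 + 0.007 + 0.001 = 0.634
TFR = 5 × 0.634 = 3.17

3.17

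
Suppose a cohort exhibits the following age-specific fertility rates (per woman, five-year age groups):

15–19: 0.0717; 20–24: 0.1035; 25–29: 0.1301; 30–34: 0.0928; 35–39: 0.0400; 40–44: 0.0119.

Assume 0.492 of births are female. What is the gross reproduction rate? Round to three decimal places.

1.107

Proportion female at birth = 0.492.
Sum of ASFRs = 0.0717 + 0.1035 + 0.1301 + 0.0928 + 0.0400 + 0.0119 = 0.4500
TFR = 5 × 0.4500 = 2.25
GRR = 0.492 × 2.25 = 1.10700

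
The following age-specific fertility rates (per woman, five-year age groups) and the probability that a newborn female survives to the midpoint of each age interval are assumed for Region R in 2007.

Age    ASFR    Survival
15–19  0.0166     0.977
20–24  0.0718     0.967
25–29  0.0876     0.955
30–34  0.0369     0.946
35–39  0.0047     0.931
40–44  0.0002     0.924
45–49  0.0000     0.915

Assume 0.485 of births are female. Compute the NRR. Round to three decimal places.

Proportion female at birth = 0.485.
Weighting each age-specific rate by interval width and survival:
  15–19: 5 × 0.0166 × 0.977 = 0.08109
  20–24: 5 × 0.0718 × 0.967 = 0.34715
  25–29: 5 × 0.0876 × 0.955 = 0.41829
  30–34: 5 × 0.0369 × 0.946 = 0.17454
  35–39: 5 × 0.0047 × 0.931 = 0.02188
  40–44: 5 × 0.0002 × 0.924 = 0.00092
  45–49: 5 × 0.0000 × 0.915 = 0.00000
Sum = 1.04387
NRR = 0.485 × 1.04387 = 0.50628
NRR < 1, so the cohort does not fully replace itself.

0.506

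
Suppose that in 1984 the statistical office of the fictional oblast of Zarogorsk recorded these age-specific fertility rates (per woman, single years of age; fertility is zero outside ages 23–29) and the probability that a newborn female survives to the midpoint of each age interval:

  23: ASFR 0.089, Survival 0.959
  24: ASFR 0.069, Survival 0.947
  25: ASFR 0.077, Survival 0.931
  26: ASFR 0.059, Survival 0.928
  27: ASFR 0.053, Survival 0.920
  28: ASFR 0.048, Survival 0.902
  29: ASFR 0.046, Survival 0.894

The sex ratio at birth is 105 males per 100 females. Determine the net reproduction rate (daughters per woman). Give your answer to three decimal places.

0.200

Proportion female at birth = 100 / (100 + 105) = 0.48780.
Each age group contributes 1 × ASFR × survival:
  23: 1 × 0.089 × 0.959 = 0.08535
  24: 1 × 0.069 × 0.947 = 0.06534
  25: 1 × 0.077 × 0.931 = 0.07169
  26: 1 × 0.059 × 0.928 = 0.05475
  27: 1 × 0.053 × 0.920 = 0.04876
  28: 1 × 0.048 × 0.902 = 0.04330
  29: 1 × 0.046 × 0.894 = 0.04112
Sum = 0.41031
NRR = 0.48780 × 0.41031 = 0.20015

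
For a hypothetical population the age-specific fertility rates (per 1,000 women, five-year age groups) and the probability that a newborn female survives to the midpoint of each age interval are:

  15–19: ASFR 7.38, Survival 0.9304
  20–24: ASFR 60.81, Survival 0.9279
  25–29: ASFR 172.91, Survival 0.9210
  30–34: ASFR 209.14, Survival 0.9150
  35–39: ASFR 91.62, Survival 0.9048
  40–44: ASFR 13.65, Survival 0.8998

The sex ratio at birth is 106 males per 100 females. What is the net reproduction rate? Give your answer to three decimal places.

1.236

Proportion female at birth = 100 / (100 + 106) = 0.48544.
Survival-weighted fertility by age (5·fₓ·Sₓ):
  15–19: 5 × 7.38/1000 × 0.9304 = 0.03433
  20–24: 5 × 60.81/1000 × 0.9279 = 0.28213
  25–29: 5 × 172.91/1000 × 0.9210 = 0.79625
  30–34: 5 × 209.14/1000 × 0.9150 = 0.95682
  35–39: 5 × 91.62/1000 × 0.9048 = 0.41449
  40–44: 5 × 13.65/1000 × 0.8998 = 0.06141
Sum = 2.54543
NRR = 0.48544 × 2.54543 = 1.23565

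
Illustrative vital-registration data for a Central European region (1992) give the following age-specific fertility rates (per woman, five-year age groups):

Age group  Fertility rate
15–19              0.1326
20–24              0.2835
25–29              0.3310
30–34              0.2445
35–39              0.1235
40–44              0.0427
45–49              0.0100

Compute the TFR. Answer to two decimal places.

5.84

Sum of ASFRs = 0.1326 + 0.2835 + 0.3310 + 0.2445 + 0.1235 + 0.0427 + 0.0100 = 1.1678
TFR = 5 × 1.1678 = 5.839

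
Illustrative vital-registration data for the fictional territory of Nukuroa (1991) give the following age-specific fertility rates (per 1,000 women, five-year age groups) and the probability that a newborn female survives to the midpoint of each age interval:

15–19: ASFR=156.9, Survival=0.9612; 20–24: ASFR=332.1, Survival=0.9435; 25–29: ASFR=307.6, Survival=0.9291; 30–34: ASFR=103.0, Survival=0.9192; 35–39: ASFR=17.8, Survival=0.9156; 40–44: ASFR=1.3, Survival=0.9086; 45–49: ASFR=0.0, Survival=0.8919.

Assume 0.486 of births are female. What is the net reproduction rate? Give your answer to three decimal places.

Proportion female at birth = 0.486.
Weighting each age-specific rate by interval width and survival:
  15–19: 5 × 156.9/1000 × 0.9612 = 0.75406
  20–24: 5 × 332.1/1000 × 0.9435 = 1.56668
  25–29: 5 × 307.6/1000 × 0.9291 = 1.42896
  30–34: 5 × 103.0/1000 × 0.9192 = 0.47339
  35–39: 5 × 17.8/1000 × 0.9156 = 0.08149
  40–44: 5 × 1.3/1000 × 0.9086 = 0.00591
  45–49: 5 × 0.0/1000 × 0.8919 = 0.00000
Sum = 4.31049
NRR = 0.486 × 4.31049 = 2.09490
An NRR exceeding 1 indicates intrinsic growth under these rates.

2.095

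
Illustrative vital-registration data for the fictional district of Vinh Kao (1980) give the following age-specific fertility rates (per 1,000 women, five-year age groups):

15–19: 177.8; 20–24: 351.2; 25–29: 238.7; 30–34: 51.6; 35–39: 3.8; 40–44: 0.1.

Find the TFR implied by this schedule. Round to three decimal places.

4.116

Sum of ASFRs = 177.8 + 351.2 + 238.7 + 51.6 + 3.8 + 0.1 = 823.2
TFR = 5 × 823.2 / 1000 = 4.116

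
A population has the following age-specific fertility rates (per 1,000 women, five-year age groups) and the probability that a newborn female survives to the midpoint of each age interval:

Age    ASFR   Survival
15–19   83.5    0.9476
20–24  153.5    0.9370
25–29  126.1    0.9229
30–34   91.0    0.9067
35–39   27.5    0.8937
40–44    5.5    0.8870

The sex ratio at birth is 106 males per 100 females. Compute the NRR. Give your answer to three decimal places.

1.095

Proportion female at birth = 100 / (100 + 106) = 0.48544.
Each age group contributes 5 × ASFR × survival:
  15–19: 5 × 83.5/1000 × 0.9476 = 0.39562
  20–24: 5 × 153.5/1000 × 0.9370 = 0.71915
  25–29: 5 × 126.1/1000 × 0.9229 = 0.58189
  30–34: 5 × 91.0/1000 × 0.9067 = 0.41255
  35–39: 5 × 27.5/1000 × 0.8937 = 0.12288
  40–44: 5 × 5.5/1000 × 0.8870 = 0.02439
Sum = 2.25648
NRR = 0.48544 × 2.25648 = 1.09539
With NRR above 1 the population is above replacement fertility.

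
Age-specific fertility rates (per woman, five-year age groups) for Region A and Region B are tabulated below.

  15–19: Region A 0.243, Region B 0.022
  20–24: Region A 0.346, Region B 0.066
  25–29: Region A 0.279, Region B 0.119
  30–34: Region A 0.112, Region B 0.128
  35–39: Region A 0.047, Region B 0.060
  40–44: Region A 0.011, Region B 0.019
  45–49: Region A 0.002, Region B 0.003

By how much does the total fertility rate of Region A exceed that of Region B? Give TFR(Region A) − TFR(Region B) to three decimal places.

3.115

Region A:
  Sum of ASFRs = 0.243 + 0.346 + 0.279 + 0.112 + 0.047 + 0.011 + 0.002 = 1.040
  TFR = 5 × 1.040 = 5.2
Region B:
  Sum of ASFRs = 0.022 + 0.066 + 0.119 + 0.128 + 0.060 + 0.019 + 0.003 = 0.417
  TFR = 5 × 0.417 = 2.085
Difference = 5.2 − 2.085 = 3.115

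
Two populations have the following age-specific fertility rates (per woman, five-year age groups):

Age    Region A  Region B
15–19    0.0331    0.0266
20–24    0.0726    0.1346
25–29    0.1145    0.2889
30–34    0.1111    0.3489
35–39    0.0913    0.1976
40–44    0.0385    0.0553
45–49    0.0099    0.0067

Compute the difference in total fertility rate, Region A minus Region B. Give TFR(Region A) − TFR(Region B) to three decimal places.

Region A:
  Sum of ASFRs = 0.0331 + 0.0726 + 0.1145 + 0.1111 + 0.0913 + 0.0385 + 0.0099 = 0.4710
  TFR = 5 × 0.4710 = 2.355
Region B:
  Sum of ASFRs = 0.0266 + 0.1346 + 0.2889 + 0.3489 + 0.1976 + 0.0553 + 0.0067 = 1.0586
  TFR = 5 × 1.0586 = 5.293
Difference = 2.355 − 5.293 = -2.938

-2.938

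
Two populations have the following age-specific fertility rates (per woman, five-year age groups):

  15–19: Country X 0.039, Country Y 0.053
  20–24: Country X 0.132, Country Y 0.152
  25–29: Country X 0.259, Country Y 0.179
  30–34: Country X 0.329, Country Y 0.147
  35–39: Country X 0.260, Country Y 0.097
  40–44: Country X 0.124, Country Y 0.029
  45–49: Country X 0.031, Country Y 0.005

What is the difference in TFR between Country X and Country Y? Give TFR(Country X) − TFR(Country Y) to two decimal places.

2.56

Country X:
  Sum of ASFRs = 0.039 + 0.132 + 0.259 + 0.329 + 0.260 + 0.124 + 0.031 = 1.174
  TFR = 5 × 1.174 = 5.87
Country Y:
  Sum of ASFRs = 0.053 + 0.152 + 0.179 + 0.147 + 0.097 + 0.029 + 0.005 = 0.662
  TFR = 5 × 0.662 = 3.31
Difference = 5.87 − 3.31 = 2.56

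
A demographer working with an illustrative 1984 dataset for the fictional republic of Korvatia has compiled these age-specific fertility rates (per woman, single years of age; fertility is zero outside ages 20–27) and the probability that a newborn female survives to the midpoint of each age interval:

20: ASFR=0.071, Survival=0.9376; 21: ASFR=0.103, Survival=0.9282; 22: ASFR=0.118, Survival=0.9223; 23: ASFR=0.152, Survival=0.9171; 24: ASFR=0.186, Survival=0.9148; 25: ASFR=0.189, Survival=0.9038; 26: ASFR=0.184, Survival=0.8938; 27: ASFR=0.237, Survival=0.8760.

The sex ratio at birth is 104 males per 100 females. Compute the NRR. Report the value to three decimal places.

0.551

Proportion female at birth = 100 / (100 + 104) = 0.49020.
Per-age-group product (1 × ASFR × survival probability):
  20: 1 × 0.071 × 0.9376 = 0.06657
  21: 1 × 0.103 × 0.9282 = 0.09560
  22: 1 × 0.118 × 0.9223 = 0.10883
  23: 1 × 0.152 × 0.9171 = 0.13940
  24: 1 × 0.186 × 0.9148 = 0.17015
  25: 1 × 0.189 × 0.9038 = 0.17082
  26: 1 × 0.184 × 0.8938 = 0.16446
  27: 1 × 0.237 × 0.8760 = 0.20761
Sum = 1.12344
NRR = 0.49020 × 1.12344 = 0.55071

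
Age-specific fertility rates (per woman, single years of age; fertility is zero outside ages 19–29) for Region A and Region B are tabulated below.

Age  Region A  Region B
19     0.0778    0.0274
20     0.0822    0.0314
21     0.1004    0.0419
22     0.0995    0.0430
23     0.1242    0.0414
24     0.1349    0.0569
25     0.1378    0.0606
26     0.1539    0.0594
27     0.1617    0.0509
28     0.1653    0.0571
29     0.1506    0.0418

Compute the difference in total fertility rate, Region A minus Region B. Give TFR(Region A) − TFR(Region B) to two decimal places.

0.88

Region A:
  Sum of ASFRs = 0.0778 + 0.0822 + 0.1004 + 0.0995 + 0.1242 + 0.1349 + 0.1378 + 0.1539 + 0.1617 + 0.1653 + 0.1506 = 1.3883
  TFR = 1.3883
Region B:
  Sum of ASFRs = 0.0274 + 0.0314 + 0.0419 + 0.0430 + 0.0414 + 0.0569 + 0.0606 + 0.0594 + 0.0509 + 0.0571 + 0.0418 = 0.5118
  TFR = 0.5118
Difference = 1.3883 − 0.5118 = 0.8765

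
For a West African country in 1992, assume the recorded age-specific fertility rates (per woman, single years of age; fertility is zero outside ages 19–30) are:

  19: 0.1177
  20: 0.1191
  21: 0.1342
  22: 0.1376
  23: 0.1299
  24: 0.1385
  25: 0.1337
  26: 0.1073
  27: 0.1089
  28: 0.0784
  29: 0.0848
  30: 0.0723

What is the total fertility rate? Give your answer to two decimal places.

Sum of ASFRs = 0.1177 + 0.1191 + 0.1342 + 0.1376 + 0.1299 + 0.1385 + 0.1337 + 0.1073 + 0.1089 + 0.0784 + 0.0848 + 0.0723 = 1.3624
TFR = 1.3624

1.36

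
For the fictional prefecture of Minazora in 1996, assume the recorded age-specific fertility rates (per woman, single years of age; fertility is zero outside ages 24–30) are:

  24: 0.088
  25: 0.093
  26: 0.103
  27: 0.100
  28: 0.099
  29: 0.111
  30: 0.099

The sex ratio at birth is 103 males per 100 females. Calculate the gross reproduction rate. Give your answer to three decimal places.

0.341

Proportion female at birth = 100 / (100 + 103) = 0.49261.
Sum of ASFRs = 0.088 + 0.093 + 0.103 + 0.100 + 0.099 + 0.111 + 0.099 = 0.693
TFR = 0.693
GRR = 0.49261 × 0.693 = 0.34138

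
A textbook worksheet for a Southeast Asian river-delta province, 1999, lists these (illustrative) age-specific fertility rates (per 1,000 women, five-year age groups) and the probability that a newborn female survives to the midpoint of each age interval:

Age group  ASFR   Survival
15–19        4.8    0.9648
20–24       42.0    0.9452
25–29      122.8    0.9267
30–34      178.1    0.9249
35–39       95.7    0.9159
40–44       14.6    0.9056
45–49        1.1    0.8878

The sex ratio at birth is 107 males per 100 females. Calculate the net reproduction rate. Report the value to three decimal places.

Proportion female at birth = 100 / (100 + 107) = 0.48309.
Weighting each age-specific rate by interval width and survival:
  15–19: 5 × 4.8/1000 × 0.9648 = 0.02316
  20–24: 5 × 42.0/1000 × 0.9452 = 0.19849
  25–29: 5 × 122.8/1000 × 0.9267 = 0.56899
  30–34: 5 × 178.1/1000 × 0.9249 = 0.82362
  35–39: 5 × 95.7/1000 × 0.9159 = 0.43826
  40–44: 5 × 14.6/1000 × 0.9056 = 0.06611
  45–49: 5 × 1.1/1000 × 0.8878 = 0.00488
Sum = 2.12351
NRR = 0.48309 × 2.12351 = 1.02585

1.026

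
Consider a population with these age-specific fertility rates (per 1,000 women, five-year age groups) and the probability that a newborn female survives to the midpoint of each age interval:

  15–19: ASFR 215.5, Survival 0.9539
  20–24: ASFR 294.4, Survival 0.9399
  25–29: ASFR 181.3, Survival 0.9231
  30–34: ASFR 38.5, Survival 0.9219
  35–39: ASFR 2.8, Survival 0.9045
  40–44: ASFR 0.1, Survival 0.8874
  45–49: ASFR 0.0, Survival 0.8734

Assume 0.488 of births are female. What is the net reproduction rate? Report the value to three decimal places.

Proportion female at birth = 0.488.
Each age group contributes 5 × ASFR × survival:
  15–19: 5 × 215.5/1000 × 0.9539 = 1.02783
  20–24: 5 × 294.4/1000 × 0.9399 = 1.38353
  25–29: 5 × 181.3/1000 × 0.9231 = 0.83679
  30–34: 5 × 38.5/1000 × 0.9219 = 0.17747
  35–39: 5 × 2.8/1000 × 0.9045 = 0.01266
  40–44: 5 × 0.1/1000 × 0.8874 = 0.00044
  45–49: 5 × 0.0/1000 × 0.8734 = 0.00000
Sum = 3.43872
NRR = 0.488 × 3.43872 = 1.67810
With NRR above 1 the population is above replacement fertility.

1.678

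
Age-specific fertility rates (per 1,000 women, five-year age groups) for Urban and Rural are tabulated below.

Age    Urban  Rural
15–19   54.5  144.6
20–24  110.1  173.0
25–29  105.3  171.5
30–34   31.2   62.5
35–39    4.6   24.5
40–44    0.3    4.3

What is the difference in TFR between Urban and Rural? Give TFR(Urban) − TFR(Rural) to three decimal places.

-1.372

Urban:
  Sum of ASFRs = 54.5 + 110.1 + 105.3 + 31.2 + 4.6 + 0.3 = 306.0
  TFR = 5 × 306.0 / 1000 = 1.53
Rural:
  Sum of ASFRs = 144.6 + 173.0 + 171.5 + 62.5 + 24.5 + 4.3 = 580.4
  TFR = 5 × 580.4 / 1000 = 2.902
Difference = 1.53 − 2.902 = -1.372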